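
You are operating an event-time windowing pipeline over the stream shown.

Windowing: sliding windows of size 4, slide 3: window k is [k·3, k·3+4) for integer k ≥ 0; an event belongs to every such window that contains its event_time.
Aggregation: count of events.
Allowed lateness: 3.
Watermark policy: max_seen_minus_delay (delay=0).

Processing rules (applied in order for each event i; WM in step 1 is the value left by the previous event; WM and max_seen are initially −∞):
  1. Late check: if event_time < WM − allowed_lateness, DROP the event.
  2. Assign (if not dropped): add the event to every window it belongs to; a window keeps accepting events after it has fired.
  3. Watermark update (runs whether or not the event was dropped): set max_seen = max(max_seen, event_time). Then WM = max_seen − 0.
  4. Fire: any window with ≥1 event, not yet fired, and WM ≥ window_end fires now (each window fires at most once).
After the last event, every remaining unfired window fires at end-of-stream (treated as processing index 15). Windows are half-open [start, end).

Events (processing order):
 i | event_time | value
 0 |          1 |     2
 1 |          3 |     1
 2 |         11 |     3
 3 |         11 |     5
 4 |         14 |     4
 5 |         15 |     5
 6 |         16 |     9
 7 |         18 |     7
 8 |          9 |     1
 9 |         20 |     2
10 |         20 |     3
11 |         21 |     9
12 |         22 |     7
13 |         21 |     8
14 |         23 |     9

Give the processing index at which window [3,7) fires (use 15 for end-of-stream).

i=0 t=1 v=2: → [0,4); WM=1
i=1 t=3 v=1: → [3,7),[0,4); WM=3
i=2 t=11 v=3: → [9,13); WM=11; [0,4) fires=2 [3,7) fires=1
i=3 t=11 v=5: → [9,13); WM=11
i=4 t=14 v=4: → [12,16); WM=14; [9,13) fires=2
i=5 t=15 v=5: → [15,19),[12,16); WM=15
i=6 t=16 v=9: → [15,19); WM=16; [12,16) fires=2
i=7 t=18 v=7: → [18,22),[15,19); WM=18
i=8 t=9 v=1: DROP (t<18-3); WM=18
i=9 t=20 v=2: → [18,22); WM=20; [15,19) fires=3
i=10 t=20 v=3: → [18,22); WM=20
i=11 t=21 v=9: → [21,25),[18,22); WM=21
i=12 t=22 v=7: → [21,25); WM=22; [18,22) fires=4
i=13 t=21 v=8: → [21,25),[18,22); WM=22
i=14 t=23 v=9: → [21,25); WM=23

2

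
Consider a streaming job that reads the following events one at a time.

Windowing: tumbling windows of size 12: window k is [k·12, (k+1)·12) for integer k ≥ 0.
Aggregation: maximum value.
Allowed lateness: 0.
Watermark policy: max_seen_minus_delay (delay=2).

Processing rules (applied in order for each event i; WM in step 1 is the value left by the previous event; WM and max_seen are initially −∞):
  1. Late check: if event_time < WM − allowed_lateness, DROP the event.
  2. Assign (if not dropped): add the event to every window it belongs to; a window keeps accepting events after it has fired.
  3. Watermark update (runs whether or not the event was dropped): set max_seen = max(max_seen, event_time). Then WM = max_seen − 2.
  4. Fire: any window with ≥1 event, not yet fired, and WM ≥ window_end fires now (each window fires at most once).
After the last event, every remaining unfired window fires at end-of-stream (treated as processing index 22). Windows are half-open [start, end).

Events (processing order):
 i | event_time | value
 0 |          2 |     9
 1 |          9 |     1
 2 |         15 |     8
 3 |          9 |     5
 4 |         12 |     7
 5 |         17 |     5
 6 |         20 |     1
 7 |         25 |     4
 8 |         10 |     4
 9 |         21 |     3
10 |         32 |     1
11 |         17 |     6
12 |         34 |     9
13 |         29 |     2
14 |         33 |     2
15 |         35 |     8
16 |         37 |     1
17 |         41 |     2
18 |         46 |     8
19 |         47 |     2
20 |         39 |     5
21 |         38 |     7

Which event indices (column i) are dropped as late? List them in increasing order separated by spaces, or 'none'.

3 4 8 9 11 13 20 21

i=0 t=2 v=9: → [0,12); WM=0
i=1 t=9 v=1: → [0,12); WM=7
i=2 t=15 v=8: → [12,24); WM=13; [0,12) fires=9
i=3 t=9 v=5: DROP (t<13-0); WM=13
i=4 t=12 v=7: DROP (t<13-0); WM=13
i=5 t=17 v=5: → [12,24); WM=15
i=6 t=20 v=1: → [12,24); WM=18
i=7 t=25 v=4: → [24,36); WM=23
i=8 t=10 v=4: DROP (t<23-0); WM=23
i=9 t=21 v=3: DROP (t<23-0); WM=23
i=10 t=32 v=1: → [24,36); WM=30; [12,24) fires=8
i=11 t=17 v=6: DROP (t<30-0); WM=30
i=12 t=34 v=9: → [24,36); WM=32
i=13 t=29 v=2: DROP (t<32-0); WM=32
i=14 t=33 v=2: → [24,36); WM=32
i=15 t=35 v=8: → [24,36); WM=33
i=16 t=37 v=1: → [36,48); WM=35
i=17 t=41 v=2: → [36,48); WM=39; [24,36) fires=9
i=18 t=46 v=8: → [36,48); WM=44
i=19 t=47 v=2: → [36,48); WM=45
i=20 t=39 v=5: DROP (t<45-0); WM=45
i=21 t=38 v=7: DROP (t<45-0); WM=45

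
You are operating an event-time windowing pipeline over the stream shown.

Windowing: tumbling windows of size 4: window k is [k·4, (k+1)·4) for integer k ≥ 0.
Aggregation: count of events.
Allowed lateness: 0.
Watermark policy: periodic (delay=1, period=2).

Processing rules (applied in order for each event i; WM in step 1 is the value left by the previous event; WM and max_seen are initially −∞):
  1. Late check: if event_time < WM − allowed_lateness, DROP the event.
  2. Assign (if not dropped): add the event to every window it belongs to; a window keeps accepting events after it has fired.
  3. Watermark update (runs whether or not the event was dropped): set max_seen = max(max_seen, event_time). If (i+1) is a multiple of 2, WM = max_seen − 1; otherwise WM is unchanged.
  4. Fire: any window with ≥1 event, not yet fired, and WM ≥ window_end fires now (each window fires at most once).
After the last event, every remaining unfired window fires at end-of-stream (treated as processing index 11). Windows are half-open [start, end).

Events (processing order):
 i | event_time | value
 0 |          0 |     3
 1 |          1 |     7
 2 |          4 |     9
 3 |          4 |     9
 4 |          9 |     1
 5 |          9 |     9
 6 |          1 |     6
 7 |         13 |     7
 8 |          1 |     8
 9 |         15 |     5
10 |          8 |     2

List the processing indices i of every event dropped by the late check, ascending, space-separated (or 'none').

6 8 10

i=0 t=0 v=3: → [0,4); WM=−∞
i=1 t=1 v=7: → [0,4); WM=0
i=2 t=4 v=9: → [4,8); WM=0
i=3 t=4 v=9: → [4,8); WM=3
i=4 t=9 v=1: → [8,12); WM=3
i=5 t=9 v=9: → [8,12); WM=8; [0,4) fires=2 [4,8) fires=2
i=6 t=1 v=6: DROP (t<8-0); WM=8
i=7 t=13 v=7: → [12,16); WM=12; [8,12) fires=2
i=8 t=1 v=8: DROP (t<12-0); WM=12
i=9 t=15 v=5: → [12,16); WM=14
i=10 t=8 v=2: DROP (t<14-0); WM=14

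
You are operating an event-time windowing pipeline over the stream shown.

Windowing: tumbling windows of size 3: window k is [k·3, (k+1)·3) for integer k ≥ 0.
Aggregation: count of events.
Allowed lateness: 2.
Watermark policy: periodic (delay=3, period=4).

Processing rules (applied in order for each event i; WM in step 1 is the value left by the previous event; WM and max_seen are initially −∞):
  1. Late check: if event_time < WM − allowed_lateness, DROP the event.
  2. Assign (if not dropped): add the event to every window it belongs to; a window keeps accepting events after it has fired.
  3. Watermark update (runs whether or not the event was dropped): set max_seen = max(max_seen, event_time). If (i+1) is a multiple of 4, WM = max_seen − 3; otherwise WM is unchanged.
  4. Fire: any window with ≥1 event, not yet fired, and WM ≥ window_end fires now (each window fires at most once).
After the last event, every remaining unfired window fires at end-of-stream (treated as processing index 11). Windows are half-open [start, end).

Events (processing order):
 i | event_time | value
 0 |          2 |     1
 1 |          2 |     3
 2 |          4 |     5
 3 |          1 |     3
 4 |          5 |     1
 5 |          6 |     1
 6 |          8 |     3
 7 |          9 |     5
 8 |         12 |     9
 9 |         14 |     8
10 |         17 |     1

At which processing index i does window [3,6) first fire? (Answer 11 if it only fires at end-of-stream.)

i=0 t=2 v=1: → [0,3); WM=−∞
i=1 t=2 v=3: → [0,3); WM=−∞
i=2 t=4 v=5: → [3,6); WM=−∞
i=3 t=1 v=3: → [0,3); WM=1
i=4 t=5 v=1: → [3,6); WM=1
i=5 t=6 v=1: → [6,9); WM=1
i=6 t=8 v=3: → [6,9); WM=1
i=7 t=9 v=5: → [9,12); WM=6; [0,3) fires=3 [3,6) fires=2
i=8 t=12 v=9: → [12,15); WM=6
i=9 t=14 v=8: → [12,15); WM=6
i=10 t=17 v=1: → [15,18); WM=6

7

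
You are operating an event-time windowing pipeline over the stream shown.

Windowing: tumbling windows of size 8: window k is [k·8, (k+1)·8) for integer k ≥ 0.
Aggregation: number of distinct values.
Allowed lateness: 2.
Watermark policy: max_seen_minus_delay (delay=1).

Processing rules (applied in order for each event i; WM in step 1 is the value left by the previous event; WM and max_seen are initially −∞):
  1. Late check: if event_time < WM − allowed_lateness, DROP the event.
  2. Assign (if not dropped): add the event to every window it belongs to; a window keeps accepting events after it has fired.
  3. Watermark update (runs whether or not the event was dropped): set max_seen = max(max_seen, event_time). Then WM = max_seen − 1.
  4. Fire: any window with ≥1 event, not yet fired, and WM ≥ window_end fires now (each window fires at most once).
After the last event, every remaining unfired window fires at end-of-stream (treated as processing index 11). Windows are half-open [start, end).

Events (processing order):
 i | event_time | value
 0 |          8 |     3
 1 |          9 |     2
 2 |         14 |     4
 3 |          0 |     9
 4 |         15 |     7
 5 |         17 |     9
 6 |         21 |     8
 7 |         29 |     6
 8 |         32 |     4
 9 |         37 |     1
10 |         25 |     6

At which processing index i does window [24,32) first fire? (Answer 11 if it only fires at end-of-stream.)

9

i=0 t=8 v=3: → [8,16); WM=7
i=1 t=9 v=2: → [8,16); WM=8
i=2 t=14 v=4: → [8,16); WM=13
i=3 t=0 v=9: DROP (t<13-2); WM=13
i=4 t=15 v=7: → [8,16); WM=14
i=5 t=17 v=9: → [16,24); WM=16; [8,16) fires=4
i=6 t=21 v=8: → [16,24); WM=20
i=7 t=29 v=6: → [24,32); WM=28; [16,24) fires=2
i=8 t=32 v=4: → [32,40); WM=31
i=9 t=37 v=1: → [32,40); WM=36; [24,32) fires=1
i=10 t=25 v=6: DROP (t<36-2); WM=36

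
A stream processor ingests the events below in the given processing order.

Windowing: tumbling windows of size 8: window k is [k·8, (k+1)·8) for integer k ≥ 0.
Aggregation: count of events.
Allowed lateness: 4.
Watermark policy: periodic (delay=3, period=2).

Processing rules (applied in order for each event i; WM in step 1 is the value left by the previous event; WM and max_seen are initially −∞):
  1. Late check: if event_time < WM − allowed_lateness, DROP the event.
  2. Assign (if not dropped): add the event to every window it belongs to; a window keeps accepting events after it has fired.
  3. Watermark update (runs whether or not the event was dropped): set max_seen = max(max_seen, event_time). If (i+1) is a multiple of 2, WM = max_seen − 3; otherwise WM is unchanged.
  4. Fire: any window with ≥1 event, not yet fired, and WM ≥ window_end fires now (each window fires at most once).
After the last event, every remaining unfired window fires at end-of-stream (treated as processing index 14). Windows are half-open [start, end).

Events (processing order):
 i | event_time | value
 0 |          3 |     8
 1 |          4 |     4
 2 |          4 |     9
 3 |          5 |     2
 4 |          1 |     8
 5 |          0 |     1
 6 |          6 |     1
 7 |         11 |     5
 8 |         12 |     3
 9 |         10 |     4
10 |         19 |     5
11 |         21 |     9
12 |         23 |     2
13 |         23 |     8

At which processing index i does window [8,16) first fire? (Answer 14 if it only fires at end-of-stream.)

i=0 t=3 v=8: → [0,8); WM=−∞
i=1 t=4 v=4: → [0,8); WM=1
i=2 t=4 v=9: → [0,8); WM=1
i=3 t=5 v=2: → [0,8); WM=2
i=4 t=1 v=8: → [0,8); WM=2
i=5 t=0 v=1: → [0,8); WM=2
i=6 t=6 v=1: → [0,8); WM=2
i=7 t=11 v=5: → [8,16); WM=8; [0,8) fires=7
i=8 t=12 v=3: → [8,16); WM=8
i=9 t=10 v=4: → [8,16); WM=9
i=10 t=19 v=5: → [16,24); WM=9
i=11 t=21 v=9: → [16,24); WM=18; [8,16) fires=3
i=12 t=23 v=2: → [16,24); WM=18
i=13 t=23 v=8: → [16,24); WM=20

11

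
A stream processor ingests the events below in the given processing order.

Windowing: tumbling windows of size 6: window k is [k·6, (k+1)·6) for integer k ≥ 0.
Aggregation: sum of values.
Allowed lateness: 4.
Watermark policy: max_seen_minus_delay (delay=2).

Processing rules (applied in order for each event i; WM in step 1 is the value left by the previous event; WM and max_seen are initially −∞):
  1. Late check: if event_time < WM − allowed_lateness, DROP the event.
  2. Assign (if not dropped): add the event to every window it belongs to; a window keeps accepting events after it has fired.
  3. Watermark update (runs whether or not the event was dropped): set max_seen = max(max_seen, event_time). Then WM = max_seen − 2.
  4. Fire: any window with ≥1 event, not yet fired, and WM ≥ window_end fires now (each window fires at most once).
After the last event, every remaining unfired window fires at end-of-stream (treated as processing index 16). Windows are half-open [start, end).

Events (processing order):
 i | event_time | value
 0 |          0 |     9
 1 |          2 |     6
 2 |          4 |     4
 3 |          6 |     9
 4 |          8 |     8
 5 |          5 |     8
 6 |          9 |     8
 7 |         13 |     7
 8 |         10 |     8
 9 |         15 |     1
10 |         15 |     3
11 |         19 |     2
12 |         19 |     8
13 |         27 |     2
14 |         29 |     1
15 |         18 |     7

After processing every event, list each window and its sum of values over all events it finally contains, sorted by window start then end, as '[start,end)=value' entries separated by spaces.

[0,6)=27 [6,12)=33 [12,18)=11 [18,24)=10 [24,30)=3

i=0 t=0 v=9: → [0,6); WM=-2
i=1 t=2 v=6: → [0,6); WM=0
i=2 t=4 v=4: → [0,6); WM=2
i=3 t=6 v=9: → [6,12); WM=4
i=4 t=8 v=8: → [6,12); WM=6; [0,6) fires=19
i=5 t=5 v=8: → [0,6); WM=6
i=6 t=9 v=8: → [6,12); WM=7
i=7 t=13 v=7: → [12,18); WM=11
i=8 t=10 v=8: → [6,12); WM=11
i=9 t=15 v=1: → [12,18); WM=13; [6,12) fires=33
i=10 t=15 v=3: → [12,18); WM=13
i=11 t=19 v=2: → [18,24); WM=17
i=12 t=19 v=8: → [18,24); WM=17
i=13 t=27 v=2: → [24,30); WM=25; [12,18) fires=11 [18,24) fires=10
i=14 t=29 v=1: → [24,30); WM=27
i=15 t=18 v=7: DROP (t<27-4); WM=27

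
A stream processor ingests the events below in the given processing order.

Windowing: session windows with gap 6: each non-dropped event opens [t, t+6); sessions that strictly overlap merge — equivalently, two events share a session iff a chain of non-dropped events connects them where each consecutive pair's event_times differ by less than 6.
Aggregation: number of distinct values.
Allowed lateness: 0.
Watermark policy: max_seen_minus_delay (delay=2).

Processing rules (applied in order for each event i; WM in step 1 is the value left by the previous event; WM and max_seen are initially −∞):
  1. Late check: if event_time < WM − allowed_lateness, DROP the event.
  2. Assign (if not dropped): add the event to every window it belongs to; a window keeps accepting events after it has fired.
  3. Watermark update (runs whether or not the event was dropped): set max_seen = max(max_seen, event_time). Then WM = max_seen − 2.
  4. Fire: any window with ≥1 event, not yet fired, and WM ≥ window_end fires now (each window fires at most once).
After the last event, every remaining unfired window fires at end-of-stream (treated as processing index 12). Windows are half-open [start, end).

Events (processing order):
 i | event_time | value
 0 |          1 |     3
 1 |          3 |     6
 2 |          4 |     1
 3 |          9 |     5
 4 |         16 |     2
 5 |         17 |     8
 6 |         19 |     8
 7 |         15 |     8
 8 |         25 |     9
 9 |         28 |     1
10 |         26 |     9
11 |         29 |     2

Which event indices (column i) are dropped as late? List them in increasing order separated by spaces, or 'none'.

i=0 t=1 v=3: → [1,7); WM=-1
i=1 t=3 v=6: → [1,9); WM=1
i=2 t=4 v=1: → [1,10); WM=2
i=3 t=9 v=5: → [1,15); WM=7
i=4 t=16 v=2: → [16,22); WM=14
i=5 t=17 v=8: → [16,23); WM=15
i=6 t=19 v=8: → [16,25); WM=17
i=7 t=15 v=8: DROP (t<17-0); WM=17
i=8 t=25 v=9: → [25,31); WM=23
i=9 t=28 v=1: → [25,34); WM=26
i=10 t=26 v=9: → [25,34); WM=26
i=11 t=29 v=2: → [25,35); WM=27

7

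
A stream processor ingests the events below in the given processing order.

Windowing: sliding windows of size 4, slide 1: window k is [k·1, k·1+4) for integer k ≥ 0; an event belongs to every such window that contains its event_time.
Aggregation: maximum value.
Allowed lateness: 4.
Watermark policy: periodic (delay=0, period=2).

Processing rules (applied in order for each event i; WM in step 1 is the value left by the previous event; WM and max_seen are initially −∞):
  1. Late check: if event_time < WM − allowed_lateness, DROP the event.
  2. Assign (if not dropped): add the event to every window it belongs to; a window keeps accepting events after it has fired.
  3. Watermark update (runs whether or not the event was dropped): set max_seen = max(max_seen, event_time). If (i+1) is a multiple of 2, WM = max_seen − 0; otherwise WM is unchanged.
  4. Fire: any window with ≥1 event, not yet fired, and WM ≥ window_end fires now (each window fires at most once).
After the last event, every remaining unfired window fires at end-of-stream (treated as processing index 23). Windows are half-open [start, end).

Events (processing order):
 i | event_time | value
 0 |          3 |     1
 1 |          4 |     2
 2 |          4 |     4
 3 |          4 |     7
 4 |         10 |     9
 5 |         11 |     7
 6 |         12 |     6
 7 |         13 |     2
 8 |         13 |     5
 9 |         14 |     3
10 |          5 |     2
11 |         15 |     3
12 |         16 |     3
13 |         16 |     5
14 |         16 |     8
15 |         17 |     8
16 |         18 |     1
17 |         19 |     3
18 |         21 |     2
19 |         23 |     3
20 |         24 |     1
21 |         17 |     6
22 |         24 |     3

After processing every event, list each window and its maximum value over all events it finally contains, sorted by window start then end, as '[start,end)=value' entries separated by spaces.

[0,4)=1 [1,5)=7 [2,6)=7 [3,7)=7 [4,8)=7 [7,11)=9 [8,12)=9 [9,13)=9 [10,14)=9 [11,15)=7 [12,16)=6 [13,17)=8 [14,18)=8 [15,19)=8 [16,20)=8 [17,21)=8 [18,22)=3 [19,23)=3 [20,24)=3 [21,25)=3 [22,26)=3 [23,27)=3 [24,28)=3

i=0 t=3 v=1: → [3,7),[2,6),[1,5),[0,4); WM=−∞
i=1 t=4 v=2: → [4,8),[3,7),[2,6),[1,5); WM=4; [0,4) fires=1
i=2 t=4 v=4: → [4,8),[3,7),[2,6),[1,5); WM=4
i=3 t=4 v=7: → [4,8),[3,7),[2,6),[1,5); WM=4
i=4 t=10 v=9: → [10,14),[9,13),[8,12),[7,11); WM=4
i=5 t=11 v=7: → [11,15),[10,14),[9,13),[8,12); WM=11; [1,5) fires=7 [2,6) fires=7 [3,7) fires=7 [4,8) fires=7 [7,11) fires=9
i=6 t=12 v=6: → [12,16),[11,15),[10,14),[9,13); WM=11
i=7 t=13 v=2: → [13,17),[12,16),[11,15),[10,14); WM=13; [8,12) fires=9 [9,13) fires=9
i=8 t=13 v=5: → [13,17),[12,16),[11,15),[10,14); WM=13
i=9 t=14 v=3: → [14,18),[13,17),[12,16),[11,15); WM=14; [10,14) fires=9
i=10 t=5 v=2: DROP (t<14-4); WM=14
i=11 t=15 v=3: → [15,19),[14,18),[13,17),[12,16); WM=15; [11,15) fires=7
i=12 t=16 v=3: → [16,20),[15,19),[14,18),[13,17); WM=15
i=13 t=16 v=5: → [16,20),[15,19),[14,18),[13,17); WM=16; [12,16) fires=6
i=14 t=16 v=8: → [16,20),[15,19),[14,18),[13,17); WM=16
i=15 t=17 v=8: → [17,21),[16,20),[15,19),[14,18); WM=17; [13,17) fires=8
i=16 t=18 v=1: → [18,22),[17,21),[16,20),[15,19); WM=17
i=17 t=19 v=3: → [19,23),[18,22),[17,21),[16,20); WM=19; [14,18) fires=8 [15,19) fires=8
i=18 t=21 v=2: → [21,25),[20,24),[19,23),[18,22); WM=19
i=19 t=23 v=3: → [23,27),[22,26),[21,25),[20,24); WM=23; [16,20) fires=8 [17,21) fires=8 [18,22) fires=3 [19,23) fires=3
i=20 t=24 v=1: → [24,28),[23,27),[22,26),[21,25); WM=23
i=21 t=17 v=6: DROP (t<23-4); WM=24; [20,24) fires=3
i=22 t=24 v=3: → [24,28),[23,27),[22,26),[21,25); WM=24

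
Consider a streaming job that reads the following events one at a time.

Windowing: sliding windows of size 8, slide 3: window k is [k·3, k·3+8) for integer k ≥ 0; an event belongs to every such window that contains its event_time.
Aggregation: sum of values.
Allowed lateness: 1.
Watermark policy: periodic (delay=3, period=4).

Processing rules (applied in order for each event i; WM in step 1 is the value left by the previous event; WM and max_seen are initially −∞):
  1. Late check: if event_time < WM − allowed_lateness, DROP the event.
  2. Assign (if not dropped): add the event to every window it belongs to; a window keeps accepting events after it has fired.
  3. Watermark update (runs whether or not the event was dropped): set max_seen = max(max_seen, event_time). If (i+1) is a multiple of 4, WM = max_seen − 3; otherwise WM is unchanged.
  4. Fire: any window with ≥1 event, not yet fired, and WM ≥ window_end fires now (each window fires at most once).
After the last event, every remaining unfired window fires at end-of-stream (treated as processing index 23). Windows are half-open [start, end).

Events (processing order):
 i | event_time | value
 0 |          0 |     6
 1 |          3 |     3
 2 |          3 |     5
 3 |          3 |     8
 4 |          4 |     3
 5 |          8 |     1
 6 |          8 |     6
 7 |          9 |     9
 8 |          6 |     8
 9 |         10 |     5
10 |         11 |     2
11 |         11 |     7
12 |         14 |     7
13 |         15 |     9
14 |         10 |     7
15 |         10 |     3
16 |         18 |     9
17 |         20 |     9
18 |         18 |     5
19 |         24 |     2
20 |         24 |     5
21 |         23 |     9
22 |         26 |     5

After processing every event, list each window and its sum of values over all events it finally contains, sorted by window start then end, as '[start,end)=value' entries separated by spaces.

[0,8)=33 [3,11)=58 [6,14)=48 [9,17)=49 [12,20)=30 [15,23)=32 [18,26)=39 [21,29)=21 [24,32)=12

i=0 t=0 v=6: → [0,8); WM=−∞
i=1 t=3 v=3: → [3,11),[0,8); WM=−∞
i=2 t=3 v=5: → [3,11),[0,8); WM=−∞
i=3 t=3 v=8: → [3,11),[0,8); WM=0
i=4 t=4 v=3: → [3,11),[0,8); WM=0
i=5 t=8 v=1: → [6,14),[3,11); WM=0
i=6 t=8 v=6: → [6,14),[3,11); WM=0
i=7 t=9 v=9: → [9,17),[6,14),[3,11); WM=6
i=8 t=6 v=8: → [6,14),[3,11),[0,8); WM=6
i=9 t=10 v=5: → [9,17),[6,14),[3,11); WM=6
i=10 t=11 v=2: → [9,17),[6,14); WM=6
i=11 t=11 v=7: → [9,17),[6,14); WM=8; [0,8) fires=33
i=12 t=14 v=7: → [12,20),[9,17); WM=8
i=13 t=15 v=9: → [15,23),[12,20),[9,17); WM=8
i=14 t=10 v=7: → [9,17),[6,14),[3,11); WM=8
i=15 t=10 v=3: → [9,17),[6,14),[3,11); WM=12; [3,11) fires=58
i=16 t=18 v=9: → [18,26),[15,23),[12,20); WM=12
i=17 t=20 v=9: → [18,26),[15,23); WM=12
i=18 t=18 v=5: → [18,26),[15,23),[12,20); WM=12
i=19 t=24 v=2: → [24,32),[21,29),[18,26); WM=21; [6,14) fires=48 [9,17) fires=49 [12,20) fires=30
i=20 t=24 v=5: → [24,32),[21,29),[18,26); WM=21
i=21 t=23 v=9: → [21,29),[18,26); WM=21
i=22 t=26 v=5: → [24,32),[21,29); WM=21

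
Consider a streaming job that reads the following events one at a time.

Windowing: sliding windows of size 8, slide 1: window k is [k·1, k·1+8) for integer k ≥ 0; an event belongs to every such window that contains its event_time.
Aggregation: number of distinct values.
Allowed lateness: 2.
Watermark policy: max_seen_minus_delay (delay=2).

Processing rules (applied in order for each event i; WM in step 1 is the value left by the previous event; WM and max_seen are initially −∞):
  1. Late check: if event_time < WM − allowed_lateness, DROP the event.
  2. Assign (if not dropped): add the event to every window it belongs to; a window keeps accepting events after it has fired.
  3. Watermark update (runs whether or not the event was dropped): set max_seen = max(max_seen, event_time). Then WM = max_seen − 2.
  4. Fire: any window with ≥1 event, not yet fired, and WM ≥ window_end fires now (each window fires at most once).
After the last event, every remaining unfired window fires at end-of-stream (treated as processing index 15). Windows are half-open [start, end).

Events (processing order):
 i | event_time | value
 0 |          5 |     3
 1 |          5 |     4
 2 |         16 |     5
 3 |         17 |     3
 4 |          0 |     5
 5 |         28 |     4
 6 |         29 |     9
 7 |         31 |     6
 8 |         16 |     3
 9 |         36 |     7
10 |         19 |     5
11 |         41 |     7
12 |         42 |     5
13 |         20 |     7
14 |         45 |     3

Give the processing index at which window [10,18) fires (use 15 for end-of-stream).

5

i=0 t=5 v=3: → [5,13),[4,12),[3,11),[2,10),[1,9),[0,8); WM=3
i=1 t=5 v=4: → [5,13),[4,12),[3,11),[2,10),[1,9),[0,8); WM=3
i=2 t=16 v=5: → [16,24),[15,23),[14,22),[13,21),[12,20),[11,19),[10,18),[9,17); WM=14; [0,8) fires=2 [1,9) fires=2 [2,10) fires=2 [3,11) fires=2 [4,12) fires=2 [5,13) fires=2
i=3 t=17 v=3: → [17,25),[16,24),[15,23),[14,22),[13,21),[12,20),[11,19),[10,18); WM=15
i=4 t=0 v=5: DROP (t<15-2); WM=15
i=5 t=28 v=4: → [28,36),[27,35),[26,34),[25,33),[24,32),[23,31),[22,30),[21,29); WM=26; [9,17) fires=1 [10,18) fires=2 [11,19) fires=2 [12,20) fires=2 [13,21) fires=2 [14,22) fires=2 [15,23) fires=2 [16,24) fires=2 [17,25) fires=1
i=6 t=29 v=9: → [29,37),[28,36),[27,35),[26,34),[25,33),[24,32),[23,31),[22,30); WM=27
i=7 t=31 v=6: → [31,39),[30,38),[29,37),[28,36),[27,35),[26,34),[25,33),[24,32); WM=29; [21,29) fires=1
i=8 t=16 v=3: DROP (t<29-2); WM=29
i=9 t=36 v=7: → [36,44),[35,43),[34,42),[33,41),[32,40),[31,39),[30,38),[29,37); WM=34; [22,30) fires=2 [23,31) fires=2 [24,32) fires=3 [25,33) fires=3 [26,34) fires=3
i=10 t=19 v=5: DROP (t<34-2); WM=34
i=11 t=41 v=7: → [41,49),[40,48),[39,47),[38,46),[37,45),[36,44),[35,43),[34,42); WM=39; [27,35) fires=3 [28,36) fires=3 [29,37) fires=3 [30,38) fires=2 [31,39) fires=2
i=12 t=42 v=5: → [42,50),[41,49),[40,48),[39,47),[38,46),[37,45),[36,44),[35,43); WM=40; [32,40) fires=1
i=13 t=20 v=7: DROP (t<40-2); WM=40
i=14 t=45 v=3: → [45,53),[44,52),[43,51),[42,50),[41,49),[40,48),[39,47),[38,46); WM=43; [33,41) fires=1 [34,42) fires=1 [35,43) fires=2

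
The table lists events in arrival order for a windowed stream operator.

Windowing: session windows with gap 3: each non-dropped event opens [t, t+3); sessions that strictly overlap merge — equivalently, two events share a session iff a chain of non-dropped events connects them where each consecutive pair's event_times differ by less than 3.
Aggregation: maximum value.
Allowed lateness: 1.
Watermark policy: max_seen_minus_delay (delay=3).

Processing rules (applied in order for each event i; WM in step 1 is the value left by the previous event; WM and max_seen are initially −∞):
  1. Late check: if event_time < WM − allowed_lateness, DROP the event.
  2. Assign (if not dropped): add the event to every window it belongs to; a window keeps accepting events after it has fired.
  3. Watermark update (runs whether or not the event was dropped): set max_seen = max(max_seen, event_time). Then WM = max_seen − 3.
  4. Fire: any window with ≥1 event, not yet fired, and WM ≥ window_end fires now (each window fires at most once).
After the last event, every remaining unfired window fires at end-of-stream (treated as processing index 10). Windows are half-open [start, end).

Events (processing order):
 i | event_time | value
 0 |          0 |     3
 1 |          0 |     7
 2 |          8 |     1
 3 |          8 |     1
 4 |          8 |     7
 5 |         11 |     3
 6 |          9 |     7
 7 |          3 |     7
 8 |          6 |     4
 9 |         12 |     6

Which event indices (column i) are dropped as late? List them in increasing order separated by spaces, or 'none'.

i=0 t=0 v=3: → [0,3); WM=-3
i=1 t=0 v=7: → [0,3); WM=-3
i=2 t=8 v=1: → [8,11); WM=5
i=3 t=8 v=1: → [8,11); WM=5
i=4 t=8 v=7: → [8,11); WM=5
i=5 t=11 v=3: → [11,14); WM=8
i=6 t=9 v=7: → [8,14); WM=8
i=7 t=3 v=7: DROP (t<8-1); WM=8
i=8 t=6 v=4: DROP (t<8-1); WM=8
i=9 t=12 v=6: → [8,15); WM=9

7 8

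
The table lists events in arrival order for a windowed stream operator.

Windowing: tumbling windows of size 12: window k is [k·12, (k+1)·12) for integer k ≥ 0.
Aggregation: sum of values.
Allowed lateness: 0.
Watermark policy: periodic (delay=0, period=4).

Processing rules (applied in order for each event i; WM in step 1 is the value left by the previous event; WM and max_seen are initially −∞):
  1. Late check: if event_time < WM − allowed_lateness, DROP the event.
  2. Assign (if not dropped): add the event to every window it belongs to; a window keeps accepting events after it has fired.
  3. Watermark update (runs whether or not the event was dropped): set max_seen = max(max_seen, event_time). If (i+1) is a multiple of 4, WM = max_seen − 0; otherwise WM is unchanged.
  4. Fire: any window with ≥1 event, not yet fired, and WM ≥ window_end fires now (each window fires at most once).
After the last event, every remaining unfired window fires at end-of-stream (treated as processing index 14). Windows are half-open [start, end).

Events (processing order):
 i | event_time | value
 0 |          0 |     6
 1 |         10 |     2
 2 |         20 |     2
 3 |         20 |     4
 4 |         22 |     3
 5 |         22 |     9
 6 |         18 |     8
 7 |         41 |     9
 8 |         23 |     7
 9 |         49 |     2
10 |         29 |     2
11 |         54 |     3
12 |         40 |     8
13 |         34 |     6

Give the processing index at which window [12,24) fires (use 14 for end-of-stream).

7

i=0 t=0 v=6: → [0,12); WM=−∞
i=1 t=10 v=2: → [0,12); WM=−∞
i=2 t=20 v=2: → [12,24); WM=−∞
i=3 t=20 v=4: → [12,24); WM=20; [0,12) fires=8
i=4 t=22 v=3: → [12,24); WM=20
i=5 t=22 v=9: → [12,24); WM=20
i=6 t=18 v=8: DROP (t<20-0); WM=20
i=7 t=41 v=9: → [36,48); WM=41; [12,24) fires=18
i=8 t=23 v=7: DROP (t<41-0); WM=41
i=9 t=49 v=2: → [48,60); WM=41
i=10 t=29 v=2: DROP (t<41-0); WM=41
i=11 t=54 v=3: → [48,60); WM=54; [36,48) fires=9
i=12 t=40 v=8: DROP (t<54-0); WM=54
i=13 t=34 v=6: DROP (t<54-0); WM=54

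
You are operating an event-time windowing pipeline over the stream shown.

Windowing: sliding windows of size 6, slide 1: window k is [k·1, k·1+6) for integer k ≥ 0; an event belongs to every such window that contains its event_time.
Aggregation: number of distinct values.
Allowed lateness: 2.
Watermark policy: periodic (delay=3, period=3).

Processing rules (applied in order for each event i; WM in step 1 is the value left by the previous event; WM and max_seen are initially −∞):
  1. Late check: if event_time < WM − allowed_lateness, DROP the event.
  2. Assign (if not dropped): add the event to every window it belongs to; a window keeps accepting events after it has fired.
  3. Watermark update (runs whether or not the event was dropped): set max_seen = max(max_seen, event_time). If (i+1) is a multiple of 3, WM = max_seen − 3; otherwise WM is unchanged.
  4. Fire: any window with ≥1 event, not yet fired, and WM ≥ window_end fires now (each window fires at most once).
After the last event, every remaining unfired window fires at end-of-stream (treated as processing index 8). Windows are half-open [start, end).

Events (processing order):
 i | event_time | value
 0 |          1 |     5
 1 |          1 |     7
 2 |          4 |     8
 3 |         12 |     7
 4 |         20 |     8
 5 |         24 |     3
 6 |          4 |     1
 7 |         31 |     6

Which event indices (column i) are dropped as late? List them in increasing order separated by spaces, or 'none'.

i=0 t=1 v=5: → [1,7),[0,6); WM=−∞
i=1 t=1 v=7: → [1,7),[0,6); WM=−∞
i=2 t=4 v=8: → [4,10),[3,9),[2,8),[1,7),[0,6); WM=1
i=3 t=12 v=7: → [12,18),[11,17),[10,16),[9,15),[8,14),[7,13); WM=1
i=4 t=20 v=8: → [20,26),[19,25),[18,24),[17,23),[16,22),[15,21); WM=1
i=5 t=24 v=3: → [24,30),[23,29),[22,28),[21,27),[20,26),[19,25); WM=21; [0,6) fires=3 [1,7) fires=3 [2,8) fires=1 [3,9) fires=1 [4,10) fires=1 [7,13) fires=1 [8,14) fires=1 [9,15) fires=1 [10,16) fires=1 [11,17) fires=1 [12,18) fires=1 [15,21) fires=1
i=6 t=4 v=1: DROP (t<21-2); WM=21
i=7 t=31 v=6: → [31,37),[30,36),[29,35),[28,34),[27,33),[26,32); WM=21

6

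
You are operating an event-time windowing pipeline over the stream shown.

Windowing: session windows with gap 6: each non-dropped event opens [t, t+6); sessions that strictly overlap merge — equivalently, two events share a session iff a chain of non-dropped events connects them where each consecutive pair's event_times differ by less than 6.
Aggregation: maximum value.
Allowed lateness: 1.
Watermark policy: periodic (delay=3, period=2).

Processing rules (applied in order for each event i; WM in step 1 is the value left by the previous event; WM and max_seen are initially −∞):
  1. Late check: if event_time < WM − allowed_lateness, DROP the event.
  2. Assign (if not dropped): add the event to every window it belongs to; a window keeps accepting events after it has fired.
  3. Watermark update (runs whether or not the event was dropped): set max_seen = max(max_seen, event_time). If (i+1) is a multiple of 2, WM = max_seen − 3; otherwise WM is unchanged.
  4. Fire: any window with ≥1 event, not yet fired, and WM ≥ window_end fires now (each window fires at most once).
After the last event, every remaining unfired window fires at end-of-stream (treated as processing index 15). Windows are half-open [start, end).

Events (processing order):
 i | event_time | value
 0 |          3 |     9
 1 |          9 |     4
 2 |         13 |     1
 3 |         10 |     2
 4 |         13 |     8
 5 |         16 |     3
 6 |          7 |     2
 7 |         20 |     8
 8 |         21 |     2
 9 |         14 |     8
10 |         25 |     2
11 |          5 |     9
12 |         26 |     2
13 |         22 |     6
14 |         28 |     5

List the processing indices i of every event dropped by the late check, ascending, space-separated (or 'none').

6 9 11

i=0 t=3 v=9: → [3,9); WM=−∞
i=1 t=9 v=4: → [9,15); WM=6
i=2 t=13 v=1: → [9,19); WM=6
i=3 t=10 v=2: → [9,19); WM=10
i=4 t=13 v=8: → [9,19); WM=10
i=5 t=16 v=3: → [9,22); WM=13
i=6 t=7 v=2: DROP (t<13-1); WM=13
i=7 t=20 v=8: → [9,26); WM=17
i=8 t=21 v=2: → [9,27); WM=17
i=9 t=14 v=8: DROP (t<17-1); WM=18
i=10 t=25 v=2: → [9,31); WM=18
i=11 t=5 v=9: DROP (t<18-1); WM=22
i=12 t=26 v=2: → [9,32); WM=22
i=13 t=22 v=6: → [9,32); WM=23
i=14 t=28 v=5: → [9,34); WM=23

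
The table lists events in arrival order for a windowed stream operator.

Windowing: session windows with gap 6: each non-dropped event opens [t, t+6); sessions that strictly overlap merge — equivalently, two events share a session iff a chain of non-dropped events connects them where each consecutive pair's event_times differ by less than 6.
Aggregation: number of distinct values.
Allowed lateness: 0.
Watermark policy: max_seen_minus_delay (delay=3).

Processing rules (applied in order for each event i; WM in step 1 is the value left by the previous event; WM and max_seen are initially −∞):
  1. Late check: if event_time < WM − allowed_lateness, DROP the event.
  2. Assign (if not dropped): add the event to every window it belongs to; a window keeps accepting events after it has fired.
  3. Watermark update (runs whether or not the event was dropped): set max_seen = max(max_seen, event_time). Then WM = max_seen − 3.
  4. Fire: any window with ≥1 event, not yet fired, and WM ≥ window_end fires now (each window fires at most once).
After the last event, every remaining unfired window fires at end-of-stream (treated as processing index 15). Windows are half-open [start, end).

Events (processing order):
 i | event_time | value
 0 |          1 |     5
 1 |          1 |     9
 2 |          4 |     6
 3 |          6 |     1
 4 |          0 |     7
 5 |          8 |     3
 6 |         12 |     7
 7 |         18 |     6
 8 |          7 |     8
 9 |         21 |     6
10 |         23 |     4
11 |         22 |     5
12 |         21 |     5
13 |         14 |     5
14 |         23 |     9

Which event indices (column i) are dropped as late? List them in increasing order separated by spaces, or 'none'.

4 8 13

i=0 t=1 v=5: → [1,7); WM=-2
i=1 t=1 v=9: → [1,7); WM=-2
i=2 t=4 v=6: → [1,10); WM=1
i=3 t=6 v=1: → [1,12); WM=3
i=4 t=0 v=7: DROP (t<3-0); WM=3
i=5 t=8 v=3: → [1,14); WM=5
i=6 t=12 v=7: → [1,18); WM=9
i=7 t=18 v=6: → [18,24); WM=15
i=8 t=7 v=8: DROP (t<15-0); WM=15
i=9 t=21 v=6: → [18,27); WM=18
i=10 t=23 v=4: → [18,29); WM=20
i=11 t=22 v=5: → [18,29); WM=20
i=12 t=21 v=5: → [18,29); WM=20
i=13 t=14 v=5: DROP (t<20-0); WM=20
i=14 t=23 v=9: → [18,29); WM=20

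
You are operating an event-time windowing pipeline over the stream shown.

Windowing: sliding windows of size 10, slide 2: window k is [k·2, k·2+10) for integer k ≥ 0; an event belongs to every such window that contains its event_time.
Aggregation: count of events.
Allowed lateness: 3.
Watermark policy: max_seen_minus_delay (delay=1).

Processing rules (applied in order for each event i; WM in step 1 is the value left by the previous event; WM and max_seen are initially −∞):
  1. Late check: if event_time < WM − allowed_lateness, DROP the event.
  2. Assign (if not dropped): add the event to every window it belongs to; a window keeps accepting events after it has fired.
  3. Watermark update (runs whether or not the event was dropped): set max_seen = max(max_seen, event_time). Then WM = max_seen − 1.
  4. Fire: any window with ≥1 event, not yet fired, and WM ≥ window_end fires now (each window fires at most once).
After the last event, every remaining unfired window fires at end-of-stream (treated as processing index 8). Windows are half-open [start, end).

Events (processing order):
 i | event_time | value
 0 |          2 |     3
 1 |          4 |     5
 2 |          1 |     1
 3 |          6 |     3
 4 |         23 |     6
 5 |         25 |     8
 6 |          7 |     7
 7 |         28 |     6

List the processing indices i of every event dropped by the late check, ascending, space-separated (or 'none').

6

i=0 t=2 v=3: → [2,12),[0,10); WM=1
i=1 t=4 v=5: → [4,14),[2,12),[0,10); WM=3
i=2 t=1 v=1: → [0,10); WM=3
i=3 t=6 v=3: → [6,16),[4,14),[2,12),[0,10); WM=5
i=4 t=23 v=6: → [22,32),[20,30),[18,28),[16,26),[14,24); WM=22; [0,10) fires=4 [2,12) fires=3 [4,14) fires=2 [6,16) fires=1
i=5 t=25 v=8: → [24,34),[22,32),[20,30),[18,28),[16,26); WM=24; [14,24) fires=1
i=6 t=7 v=7: DROP (t<24-3); WM=24
i=7 t=28 v=6: → [28,38),[26,36),[24,34),[22,32),[20,30); WM=27; [16,26) fires=2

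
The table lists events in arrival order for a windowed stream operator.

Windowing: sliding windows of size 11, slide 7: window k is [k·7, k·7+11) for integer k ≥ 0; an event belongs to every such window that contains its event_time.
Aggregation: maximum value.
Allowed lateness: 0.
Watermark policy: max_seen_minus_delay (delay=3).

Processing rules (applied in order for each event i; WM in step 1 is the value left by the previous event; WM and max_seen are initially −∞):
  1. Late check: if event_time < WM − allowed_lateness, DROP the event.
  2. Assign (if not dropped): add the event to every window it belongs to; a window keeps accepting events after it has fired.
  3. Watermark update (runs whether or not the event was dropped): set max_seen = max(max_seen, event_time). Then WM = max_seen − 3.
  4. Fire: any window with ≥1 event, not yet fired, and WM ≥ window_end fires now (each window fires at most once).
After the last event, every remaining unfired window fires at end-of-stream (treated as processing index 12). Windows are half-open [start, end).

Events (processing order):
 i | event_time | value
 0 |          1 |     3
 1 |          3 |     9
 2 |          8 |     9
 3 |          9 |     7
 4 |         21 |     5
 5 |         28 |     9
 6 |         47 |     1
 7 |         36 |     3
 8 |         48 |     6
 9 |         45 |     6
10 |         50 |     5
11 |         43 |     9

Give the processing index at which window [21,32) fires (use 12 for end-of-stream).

6

i=0 t=1 v=3: → [0,11); WM=-2
i=1 t=3 v=9: → [0,11); WM=0
i=2 t=8 v=9: → [7,18),[0,11); WM=5
i=3 t=9 v=7: → [7,18),[0,11); WM=6
i=4 t=21 v=5: → [21,32),[14,25); WM=18; [0,11) fires=9 [7,18) fires=9
i=5 t=28 v=9: → [28,39),[21,32); WM=25; [14,25) fires=5
i=6 t=47 v=1: → [42,53); WM=44; [21,32) fires=9 [28,39) fires=9
i=7 t=36 v=3: DROP (t<44-0); WM=44
i=8 t=48 v=6: → [42,53); WM=45
i=9 t=45 v=6: → [42,53),[35,46); WM=45
i=10 t=50 v=5: → [49,60),[42,53); WM=47; [35,46) fires=6
i=11 t=43 v=9: DROP (t<47-0); WM=47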